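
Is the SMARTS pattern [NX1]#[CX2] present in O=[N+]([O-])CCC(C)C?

No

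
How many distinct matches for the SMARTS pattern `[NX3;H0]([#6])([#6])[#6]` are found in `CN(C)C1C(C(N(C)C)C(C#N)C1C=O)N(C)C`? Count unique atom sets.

3

[NX3;H0]([#6])([#6])[#6] is the SMARTS for a tertiary amine: a trivalent nitrogen with no H, bonded to three carbons.
The molecule carries 3 separate instances of a dimethylamino group (-N(CH3)2) meeting every constraint; each maps to a distinct set of atoms, giving 3 matches.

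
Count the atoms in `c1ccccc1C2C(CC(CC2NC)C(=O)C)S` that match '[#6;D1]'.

The query [#6;D1] means: carbon bonded to exactly one heavy atom.
Check the 18 heavy atoms by environment: 5× C (D3) → no; 2× C (D2) → no; 1× S (D1) → no; 1× N (D2) → no; 2× C (D1) → match; 1× c (aromatic, D3) → no; 5× c (aromatic, D2) → no; 1× O (D1) → no.
That gives 2 matching atoms.

2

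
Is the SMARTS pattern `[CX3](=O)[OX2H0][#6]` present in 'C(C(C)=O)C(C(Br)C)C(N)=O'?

No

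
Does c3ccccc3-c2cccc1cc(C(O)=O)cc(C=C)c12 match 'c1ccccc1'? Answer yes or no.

Yes

The pattern c1ccccc1 describes six aromatic carbons in a ring — a benzene ring.
The molecule carries a phenyl ring, whose atoms satisfy every constraint of the query, so the pattern matches.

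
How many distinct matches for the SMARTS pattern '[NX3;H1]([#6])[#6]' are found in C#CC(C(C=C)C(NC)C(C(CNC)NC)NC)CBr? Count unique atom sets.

4

[NX3;H1]([#6])[#6] is the SMARTS for a secondary amine: a trivalent nitrogen with one H, bonded to two carbons.
The molecule carries 4 separate instances of an N-methylamino group (-NHCH3) meeting every constraint; each maps to a distinct set of atoms, giving 4 matches.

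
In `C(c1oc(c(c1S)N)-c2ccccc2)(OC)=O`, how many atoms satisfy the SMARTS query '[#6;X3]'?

Check the 17 heavy atoms by environment: 1× o (aromatic, X2) → no; 10× c (aromatic, X3) → match; 1× N (X3) → no; 1× C (X3) → match; 1× O (X1) → no; 1× O (X2) → no; 1× C (X4) → no; 1× S (X2) → no.
Summing the matching environments: 10 + 1 = 11 matching atoms.

11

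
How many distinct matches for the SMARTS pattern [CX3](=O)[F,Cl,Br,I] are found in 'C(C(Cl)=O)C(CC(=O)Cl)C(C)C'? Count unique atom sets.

[CX3](=O)[F,Cl,Br,I] is the SMARTS for an acyl halide: a carbonyl carbon bonded to a halogen.
The molecule carries 2 separate instances of an acyl chloride (-C(=O)Cl) meeting every constraint; each maps to a distinct set of atoms, giving 2 matches.

2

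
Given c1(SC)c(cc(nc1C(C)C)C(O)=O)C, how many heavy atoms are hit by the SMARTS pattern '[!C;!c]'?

The query [!C;!c] means: neither aliphatic nor aromatic carbon — same as [!#6].
Check the 15 heavy atoms by environment: 1× n (aromatic) → match; 5× c (aromatic) → no; 6× C → no; 2× O → match; 1× S → match.
Summing the matching environments: 1 + 2 + 1 = 4 matching atoms.

4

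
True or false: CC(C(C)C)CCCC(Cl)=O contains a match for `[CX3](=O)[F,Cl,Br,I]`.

True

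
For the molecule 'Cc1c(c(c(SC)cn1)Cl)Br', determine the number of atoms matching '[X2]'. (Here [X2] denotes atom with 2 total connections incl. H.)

The query [X2] means: any atom with exactly two total connections (bonds + H).
Check the 11 heavy atoms by environment: 1× n (aromatic, X2) → match; 5× c (aromatic, X3) → no; 1× S (X2) → match; 2× C (X4) → no; 1× Br (X1) → no; 1× Cl (X1) → no.
Summing the matching environments: 1 + 1 = 2 matching atoms.

2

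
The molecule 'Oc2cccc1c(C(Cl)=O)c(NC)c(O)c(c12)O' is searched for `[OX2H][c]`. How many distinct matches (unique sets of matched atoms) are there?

3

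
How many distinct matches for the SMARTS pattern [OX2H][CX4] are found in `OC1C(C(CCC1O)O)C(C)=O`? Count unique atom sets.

[OX2H][CX4] is the SMARTS for an aliphatic alcohol: a hydroxyl oxygen bound to an sp3 (X4) carbon.
The molecule carries 3 separate instances of a hydroxyl group (-OH) meeting every constraint; each maps to a distinct set of atoms, giving 3 matches.

3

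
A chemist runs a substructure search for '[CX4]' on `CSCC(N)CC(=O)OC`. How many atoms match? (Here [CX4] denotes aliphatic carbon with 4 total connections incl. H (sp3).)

5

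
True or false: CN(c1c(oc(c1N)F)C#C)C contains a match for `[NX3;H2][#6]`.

The pattern [NX3;H2][#6] describes a trivalent nitrogen with two H attached to carbon — a primary amine.
The molecule carries a primary amino group (-NH2), whose atoms satisfy every constraint of the query, so the pattern matches.

True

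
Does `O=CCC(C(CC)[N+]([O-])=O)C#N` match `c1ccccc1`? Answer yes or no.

The pattern c1ccccc1 describes six aromatic carbons in a ring — a benzene ring.
The closest candidate here is a methyl group (-CH3), but no six-membered all-carbon aromatic ring is present. No other fragment satisfies the full query, so there is no match.

No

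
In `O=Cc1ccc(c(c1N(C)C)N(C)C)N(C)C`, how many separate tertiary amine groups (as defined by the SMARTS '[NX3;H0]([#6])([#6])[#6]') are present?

3

[NX3;H0]([#6])([#6])[#6] is the SMARTS for a tertiary amine: a trivalent nitrogen with no H, bonded to three carbons.
The molecule carries 3 separate instances of a dimethylamino group (-N(CH3)2) meeting every constraint; each maps to a distinct set of atoms, giving 3 matches.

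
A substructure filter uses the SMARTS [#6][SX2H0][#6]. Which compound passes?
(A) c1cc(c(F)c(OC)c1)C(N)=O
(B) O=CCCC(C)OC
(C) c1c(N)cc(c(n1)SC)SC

C

[#6][SX2H0][#6] describes an aliphatic sulfur bridging two carbons with no H on the sulfur (a thioether).
(A) has a methoxy ether (-OCH3) but the bridging atom is O, not S.
(B) has a methoxy ether (-OCH3) but the bridging atom is O, not S.
(C) contains a methylthio ether (-SCH3), which satisfies every atom and bond constraint.
So the answer is (C).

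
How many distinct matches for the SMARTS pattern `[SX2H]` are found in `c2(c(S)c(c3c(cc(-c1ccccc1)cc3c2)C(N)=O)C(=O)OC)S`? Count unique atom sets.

[SX2H] is the SMARTS for a thiol: an aliphatic sulfur with two connections, one being H.
The molecule carries 2 separate instances of a thiol (-SH) meeting every constraint; each maps to a distinct set of atoms, giving 2 matches.

2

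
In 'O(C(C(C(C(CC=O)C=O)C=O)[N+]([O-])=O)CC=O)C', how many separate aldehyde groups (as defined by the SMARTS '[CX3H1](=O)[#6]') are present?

4

[CX3H1](=O)[#6] is the SMARTS for an aldehyde: an sp2 carbon with one H, double-bonded to O and single-bonded to carbon.
The molecule carries 4 separate instances of an aldehyde (-CHO) meeting every constraint; each maps to a distinct set of atoms, giving 4 matches.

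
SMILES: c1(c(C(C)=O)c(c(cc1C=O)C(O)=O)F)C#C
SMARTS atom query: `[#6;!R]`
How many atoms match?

The query [#6;!R] means: carbon not in any ring.
Check the 17 heavy atoms by environment: 6× c (aromatic, in 6-ring) → no; 6× C (acyclic) → match; 4× O (acyclic) → no; 1× F (acyclic) → no.
That gives 6 matching atoms.

6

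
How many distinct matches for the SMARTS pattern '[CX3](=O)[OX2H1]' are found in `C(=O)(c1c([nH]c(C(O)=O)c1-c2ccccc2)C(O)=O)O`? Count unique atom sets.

3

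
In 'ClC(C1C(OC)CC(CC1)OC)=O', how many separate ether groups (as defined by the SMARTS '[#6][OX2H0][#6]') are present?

[#6][OX2H0][#6] is the SMARTS for an ether: an aliphatic oxygen bridging two carbons with no H on the oxygen.
The molecule carries 2 separate instances of a methoxy ether (-OCH3) meeting every constraint; each maps to a distinct set of atoms, giving 2 matches.

2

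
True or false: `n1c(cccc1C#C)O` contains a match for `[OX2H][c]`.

True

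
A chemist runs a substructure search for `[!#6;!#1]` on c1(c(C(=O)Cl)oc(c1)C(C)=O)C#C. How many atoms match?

The query [!#6;!#1] means: not carbon and not hydrogen — any heteroatom.
Check the 13 heavy atoms by environment: 1× o (aromatic) → match; 4× c (aromatic) → no; 5× C → no; 2× O → match; 1× Cl → match.
Summing the matching environments: 1 + 2 + 1 = 4 matching atoms.

4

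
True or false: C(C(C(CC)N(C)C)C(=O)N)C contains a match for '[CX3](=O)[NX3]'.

The pattern [CX3](=O)[NX3] describes a carbonyl carbon bonded to a trivalent nitrogen — an amide.
The molecule carries a primary amide (-C(=O)NH2), whose atoms satisfy every constraint of the query, so the pattern matches.

True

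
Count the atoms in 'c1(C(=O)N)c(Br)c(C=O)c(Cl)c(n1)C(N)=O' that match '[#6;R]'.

5

The query [#6;R] means: carbon that is part of a ring.
Check the 16 heavy atoms by environment: 1× n (aromatic, in 6-ring) → no; 5× c (aromatic, in 6-ring) → match; 3× C (acyclic) → no; 3× O (acyclic) → no; 2× N (acyclic) → no; 1× Cl (acyclic) → no; 1× Br (acyclic) → no.
That gives 5 matching atoms.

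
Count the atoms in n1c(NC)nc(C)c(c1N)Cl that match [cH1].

0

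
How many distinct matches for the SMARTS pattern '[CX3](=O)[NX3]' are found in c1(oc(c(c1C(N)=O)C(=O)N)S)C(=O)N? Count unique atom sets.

3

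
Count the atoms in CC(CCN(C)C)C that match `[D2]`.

2

The query [D2] means: atom with exactly two heavy-atom neighbours.
Check the 8 heavy atoms by environment: 2× C (D2) → match; 1× C (D3) → no; 4× C (D1) → no; 1× N (D3) → no.
That gives 2 matching atoms.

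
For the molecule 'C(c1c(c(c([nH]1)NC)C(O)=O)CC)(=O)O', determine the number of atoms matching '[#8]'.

4

The query [#8] means: #8 matches any oxygen atom.
Check the 15 heavy atoms by environment: 1× n (aromatic) → no; 4× c (aromatic) → no; 5× C → no; 4× O → match; 1× N → no.
That gives 4 matching atoms.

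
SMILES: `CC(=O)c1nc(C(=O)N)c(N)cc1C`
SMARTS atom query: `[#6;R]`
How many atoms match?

The query [#6;R] means: carbon that is part of a ring.
Check the 14 heavy atoms by environment: 1× n (aromatic, in 6-ring) → no; 5× c (aromatic, in 6-ring) → match; 4× C (acyclic) → no; 2× O (acyclic) → no; 2× N (acyclic) → no.
That gives 5 matching atoms.

5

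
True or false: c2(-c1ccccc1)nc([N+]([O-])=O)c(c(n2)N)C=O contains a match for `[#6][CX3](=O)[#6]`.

The pattern [#6][CX3](=O)[#6] describes a carbonyl carbon (no H) flanked by two carbons — a ketone.
The closest candidate here is an aldehyde (-CHO), but the carbonyl carbon has H1, so it is not flanked by two carbons. No other fragment satisfies the full query, so there is no match.

False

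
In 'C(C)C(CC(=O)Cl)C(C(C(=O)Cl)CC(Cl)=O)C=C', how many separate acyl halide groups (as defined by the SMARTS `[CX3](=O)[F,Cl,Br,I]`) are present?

3

[CX3](=O)[F,Cl,Br,I] is the SMARTS for an acyl halide: a carbonyl carbon bonded to a halogen.
The molecule carries 3 separate instances of an acyl chloride (-C(=O)Cl) meeting every constraint; each maps to a distinct set of atoms, giving 3 matches.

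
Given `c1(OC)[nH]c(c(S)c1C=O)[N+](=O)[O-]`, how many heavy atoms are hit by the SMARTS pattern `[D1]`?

The query [D1] means: atom with exactly one heavy-atom neighbour (degree 1).
Check the 13 heavy atoms by environment: 1× n (aromatic, D2) → no; 4× c (aromatic, D3) → no; 1× O (D2) → no; 1× C (D1) → match; 1× C (D2) → no; 2× O (D1) → match; 1× S (D1) → match; 1× N (charge +1, D3) → no; 1× O (charge -1, D1) → match.
Summing the matching environments: 1 + 2 + 1 + 1 = 5 matching atoms.

5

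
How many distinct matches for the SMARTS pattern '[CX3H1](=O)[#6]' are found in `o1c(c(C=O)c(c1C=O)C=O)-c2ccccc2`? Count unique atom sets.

3

[CX3H1](=O)[#6] is the SMARTS for an aldehyde: an sp2 carbon with one H, double-bonded to O and single-bonded to carbon.
The molecule carries 3 separate instances of an aldehyde (-CHO) meeting every constraint; each maps to a distinct set of atoms, giving 3 matches.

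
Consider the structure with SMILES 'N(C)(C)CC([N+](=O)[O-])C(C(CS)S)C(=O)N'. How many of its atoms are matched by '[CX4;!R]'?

7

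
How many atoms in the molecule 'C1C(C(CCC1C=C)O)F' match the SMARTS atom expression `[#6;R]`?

6

The query [#6;R] means: carbon that is part of a ring.
Check the 10 heavy atoms by environment: 6× C (in 6-ring) → match; 1× O (acyclic) → no; 1× F (acyclic) → no; 2× C (acyclic) → no.
That gives 6 matching atoms.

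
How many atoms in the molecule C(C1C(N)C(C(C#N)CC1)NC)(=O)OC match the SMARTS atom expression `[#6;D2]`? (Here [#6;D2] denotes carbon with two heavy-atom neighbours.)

3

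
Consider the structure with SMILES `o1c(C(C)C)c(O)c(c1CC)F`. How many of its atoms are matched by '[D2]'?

Check the 12 heavy atoms by environment: 1× o (aromatic, D2) → match; 4× c (aromatic, D3) → no; 1× F (D1) → no; 1× O (D1) → no; 1× C (D3) → no; 3× C (D1) → no; 1× C (D2) → match.
Summing the matching environments: 1 + 1 = 2 matching atoms.

2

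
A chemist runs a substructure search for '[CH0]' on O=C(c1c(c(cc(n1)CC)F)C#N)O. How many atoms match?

2

The query [CH0] means: aliphatic carbon with no attached hydrogen.
Check the 14 heavy atoms by environment: 1× n (aromatic, H0) → no; 4× c (aromatic, H0) → no; 1× c (aromatic, H1) → no; 2× C (H0) → match; 1× O (H0) → no; 1× O (H1) → no; 1× C (H2) → no; 1× C (H3) → no; 1× N (H0) → no; 1× F (H0) → no.
That gives 2 matching atoms.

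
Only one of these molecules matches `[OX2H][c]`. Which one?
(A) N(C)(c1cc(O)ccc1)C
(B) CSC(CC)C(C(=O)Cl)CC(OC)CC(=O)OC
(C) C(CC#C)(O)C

A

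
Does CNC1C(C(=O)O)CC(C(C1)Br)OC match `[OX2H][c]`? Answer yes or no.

The pattern [OX2H][c] describes a hydroxyl oxygen attached to an aromatic carbon — a phenol.
The closest candidate here is a methoxy ether (-OCH3), but the oxygen has H0, not H1. No other fragment satisfies the full query, so there is no match.

No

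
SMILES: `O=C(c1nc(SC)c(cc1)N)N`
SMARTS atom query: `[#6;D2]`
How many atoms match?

2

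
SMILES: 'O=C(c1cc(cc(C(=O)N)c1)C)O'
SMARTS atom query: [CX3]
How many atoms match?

2

The query [CX3] means: C with X3: aliphatic carbon with exactly 3 total connections.
Check the 13 heavy atoms by environment: 6× c (aromatic, X3) → no; 1× C (X4) → no; 2× C (X3) → match; 2× O (X1) → no; 1× N (X3) → no; 1× O (X2) → no.
That gives 2 matching atoms.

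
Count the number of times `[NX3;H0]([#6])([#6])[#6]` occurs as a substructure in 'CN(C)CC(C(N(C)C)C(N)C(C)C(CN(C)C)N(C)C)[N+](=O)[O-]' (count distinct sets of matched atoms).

4

[NX3;H0]([#6])([#6])[#6] is the SMARTS for a tertiary amine: a trivalent nitrogen with no H, bonded to three carbons.
The molecule carries 4 separate instances of a dimethylamino group (-N(CH3)2) meeting every constraint; each maps to a distinct set of atoms, giving 4 matches.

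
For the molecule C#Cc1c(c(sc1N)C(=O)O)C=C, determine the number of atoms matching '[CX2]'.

2

The query [CX2] means: C with X2: aliphatic carbon with exactly 2 total connections.
Check the 13 heavy atoms by environment: 1× s (aromatic, X2) → no; 4× c (aromatic, X3) → no; 1× N (X3) → no; 2× C (X2) → match; 3× C (X3) → no; 1× O (X1) → no; 1× O (X2) → no.
That gives 2 matching atoms.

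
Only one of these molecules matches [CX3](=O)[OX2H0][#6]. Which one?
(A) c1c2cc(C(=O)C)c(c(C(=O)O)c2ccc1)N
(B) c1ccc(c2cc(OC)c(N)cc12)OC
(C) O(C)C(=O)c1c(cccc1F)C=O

[CX3](=O)[OX2H0][#6] describes a carbonyl carbon bonded to an oxygen that is itself bonded to carbon (no H on that O) (an ester).
(A) has a carboxylic acid group (-C(=O)OH) but the singly-bonded O carries H (OX2H1, not H0).
(B) has a methoxy ether (-OCH3) but the ether oxygen is not adjacent to a C=O carbon.
(C) contains a methyl-ester group (-C(=O)OCH3), which satisfies every atom and bond constraint.
So the answer is (C).

C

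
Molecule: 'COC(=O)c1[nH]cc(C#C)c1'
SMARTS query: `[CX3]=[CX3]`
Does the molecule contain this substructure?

The pattern [CX3]=[CX3] describes a non-aromatic C=C double bond between two sp2 carbons — an alkene.
The closest candidate here is an ethynyl group (-C#CH), but the C-C bond is a triple bond, not a double bond. No other fragment satisfies the full query, so there is no match.

No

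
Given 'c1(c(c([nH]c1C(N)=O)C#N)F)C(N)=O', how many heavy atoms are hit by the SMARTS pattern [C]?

Check the 14 heavy atoms by environment: 1× n (aromatic) → no; 4× c (aromatic) → no; 3× C → match; 2× O → no; 3× N → no; 1× F → no.
That gives 3 matching atoms.

3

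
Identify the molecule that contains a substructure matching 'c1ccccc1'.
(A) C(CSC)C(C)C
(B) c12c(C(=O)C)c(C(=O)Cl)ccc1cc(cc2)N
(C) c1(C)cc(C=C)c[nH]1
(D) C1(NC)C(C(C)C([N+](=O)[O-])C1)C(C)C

B

c1ccccc1 describes six aromatic carbons in a ring (a benzene ring).
(A) has a methyl group (-CH3) but no six-membered all-carbon aromatic ring is present.
(B) contains the required atom environment, so the pattern matches.
(C) has a methyl group (-CH3) but no six-membered all-carbon aromatic ring is present.
(D) has a methyl group (-CH3) but no six-membered all-carbon aromatic ring is present.
So the answer is (B).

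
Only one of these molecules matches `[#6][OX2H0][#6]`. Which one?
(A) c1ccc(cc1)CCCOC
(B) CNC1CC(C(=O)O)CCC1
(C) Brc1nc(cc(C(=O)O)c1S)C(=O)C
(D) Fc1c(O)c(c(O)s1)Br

A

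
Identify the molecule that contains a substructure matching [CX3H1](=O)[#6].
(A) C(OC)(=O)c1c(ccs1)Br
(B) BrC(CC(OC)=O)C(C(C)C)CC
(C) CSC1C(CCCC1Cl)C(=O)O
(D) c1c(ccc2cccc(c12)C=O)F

D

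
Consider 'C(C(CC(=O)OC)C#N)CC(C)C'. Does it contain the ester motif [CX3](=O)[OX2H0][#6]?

Yes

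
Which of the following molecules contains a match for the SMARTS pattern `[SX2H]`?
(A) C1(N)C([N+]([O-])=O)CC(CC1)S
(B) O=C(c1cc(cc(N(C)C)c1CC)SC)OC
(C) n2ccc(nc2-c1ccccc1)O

[SX2H] describes an aliphatic sulfur with two connections, one being H (a thiol).
(A) contains a thiol (-SH), which satisfies every atom and bond constraint.
(B) has a methylthio ether (-SCH3) but the sulfur has H0 (bonded to two carbons), not H1.
(C) has a hydroxyl group (-OH) but it is an -OH, not an -SH.
So the answer is (A).

A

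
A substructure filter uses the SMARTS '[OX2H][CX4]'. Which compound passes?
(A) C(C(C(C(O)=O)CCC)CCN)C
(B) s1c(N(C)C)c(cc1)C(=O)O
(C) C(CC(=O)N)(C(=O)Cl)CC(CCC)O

C

[OX2H][CX4] describes a hydroxyl oxygen bound to an sp3 (X4) carbon (an aliphatic alcohol).
(A) has a carboxylic acid group (-C(=O)OH) but the -OH is on a CX3 carbonyl carbon, not a CX4 carbon.
(B) has a carboxylic acid group (-C(=O)OH) but the -OH is on a CX3 carbonyl carbon, not a CX4 carbon.
(C) contains a hydroxyl group (-OH), which satisfies every atom and bond constraint.
So the answer is (C).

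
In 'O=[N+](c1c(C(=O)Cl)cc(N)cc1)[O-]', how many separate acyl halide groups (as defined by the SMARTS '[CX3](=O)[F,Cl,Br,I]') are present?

[CX3](=O)[F,Cl,Br,I] is the SMARTS for an acyl halide: a carbonyl carbon bonded to a halogen.
Exactly one fragment in the molecule meets all constraints, giving 1 match.

1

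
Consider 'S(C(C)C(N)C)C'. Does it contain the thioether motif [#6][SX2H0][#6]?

Yes

The pattern [#6][SX2H0][#6] describes an aliphatic sulfur bridging two carbons with no H on the sulfur — a thioether.
The molecule carries a methylthio ether (-SCH3), whose atoms satisfy every constraint of the query, so the pattern matches.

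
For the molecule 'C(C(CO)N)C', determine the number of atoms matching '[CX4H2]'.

2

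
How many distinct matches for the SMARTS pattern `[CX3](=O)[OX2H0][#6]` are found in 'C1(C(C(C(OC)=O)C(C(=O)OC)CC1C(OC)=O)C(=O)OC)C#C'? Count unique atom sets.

4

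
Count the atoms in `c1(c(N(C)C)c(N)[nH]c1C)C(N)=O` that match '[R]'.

5

The query [R] means: R matches any atom that is part of a ring.
Check the 13 heavy atoms by environment: 1× n (aromatic, in 5-ring) → match; 4× c (aromatic, in 5-ring) → match; 3× N (acyclic) → no; 4× C (acyclic) → no; 1× O (acyclic) → no.
Summing the matching environments: 1 + 4 = 5 matching atoms.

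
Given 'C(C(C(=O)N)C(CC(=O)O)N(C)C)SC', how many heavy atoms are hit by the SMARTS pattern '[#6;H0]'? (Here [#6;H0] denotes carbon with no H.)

2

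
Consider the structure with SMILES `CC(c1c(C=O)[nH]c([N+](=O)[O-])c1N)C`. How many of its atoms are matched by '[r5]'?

The query [r5] means: r5 matches atoms in a five-membered ring.
Check the 14 heavy atoms by environment: 1× n (aromatic, in 5-ring) → match; 4× c (aromatic, in 5-ring) → match; 1× N (acyclic) → no; 4× C (acyclic) → no; 2× O (acyclic) → no; 1× N (charge +1, acyclic) → no; 1× O (charge -1, acyclic) → no.
Summing the matching environments: 1 + 4 = 5 matching atoms.

5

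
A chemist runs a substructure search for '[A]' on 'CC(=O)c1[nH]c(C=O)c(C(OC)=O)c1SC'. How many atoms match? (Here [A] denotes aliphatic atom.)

11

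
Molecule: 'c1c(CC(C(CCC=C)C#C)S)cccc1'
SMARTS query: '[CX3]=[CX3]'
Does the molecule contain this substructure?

Yes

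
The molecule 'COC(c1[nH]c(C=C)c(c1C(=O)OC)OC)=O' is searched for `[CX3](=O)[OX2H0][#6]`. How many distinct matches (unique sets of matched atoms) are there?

[CX3](=O)[OX2H0][#6] is the SMARTS for an ester: a carbonyl carbon bonded to an oxygen that is itself bonded to carbon (no H on that O).
The molecule carries 2 separate instances of a methyl-ester group (-C(=O)OCH3) meeting every constraint; each maps to a distinct set of atoms, giving 2 matches.

2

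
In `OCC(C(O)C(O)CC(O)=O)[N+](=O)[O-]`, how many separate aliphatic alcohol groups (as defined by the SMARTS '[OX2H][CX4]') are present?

3

[OX2H][CX4] is the SMARTS for an aliphatic alcohol: a hydroxyl oxygen bound to an sp3 (X4) carbon.
The molecule carries 3 separate instances of a hydroxyl group (-OH) meeting every constraint; each maps to a distinct set of atoms, giving 3 matches.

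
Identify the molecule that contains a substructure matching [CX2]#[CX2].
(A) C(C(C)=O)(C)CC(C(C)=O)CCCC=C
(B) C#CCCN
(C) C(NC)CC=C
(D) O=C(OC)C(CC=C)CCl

B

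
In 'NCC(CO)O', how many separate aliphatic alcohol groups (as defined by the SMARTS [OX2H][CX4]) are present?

2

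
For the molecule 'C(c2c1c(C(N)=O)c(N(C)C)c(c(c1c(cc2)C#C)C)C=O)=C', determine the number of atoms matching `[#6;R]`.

10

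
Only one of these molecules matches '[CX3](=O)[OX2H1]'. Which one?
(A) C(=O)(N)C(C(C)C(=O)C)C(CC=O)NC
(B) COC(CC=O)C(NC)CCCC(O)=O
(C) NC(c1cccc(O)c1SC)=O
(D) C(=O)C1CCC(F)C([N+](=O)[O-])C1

B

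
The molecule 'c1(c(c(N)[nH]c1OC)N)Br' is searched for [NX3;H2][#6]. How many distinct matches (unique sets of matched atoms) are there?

2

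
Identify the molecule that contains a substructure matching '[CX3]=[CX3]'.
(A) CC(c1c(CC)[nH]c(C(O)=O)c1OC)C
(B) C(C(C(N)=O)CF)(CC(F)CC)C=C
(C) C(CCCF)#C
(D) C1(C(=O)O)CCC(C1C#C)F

[CX3]=[CX3] describes a non-aromatic C=C double bond between two sp2 carbons (an alkene).
(A) has an ethyl group (-CH2CH3) but its C-C bond is a single bond between CX4 carbons, not CX3=CX3.
(B) contains a vinyl group (-CH=CH2), which satisfies every atom and bond constraint.
(C) has an ethynyl group (-C#CH) but the C-C bond is a triple bond, not a double bond.
(D) has an ethynyl group (-C#CH) but the C-C bond is a triple bond, not a double bond.
So the answer is (B).

B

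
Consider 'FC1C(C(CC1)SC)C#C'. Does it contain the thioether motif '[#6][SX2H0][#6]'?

Yes

The pattern [#6][SX2H0][#6] describes an aliphatic sulfur bridging two carbons with no H on the sulfur — a thioether.
The molecule carries a methylthio ether (-SCH3), whose atoms satisfy every constraint of the query, so the pattern matches.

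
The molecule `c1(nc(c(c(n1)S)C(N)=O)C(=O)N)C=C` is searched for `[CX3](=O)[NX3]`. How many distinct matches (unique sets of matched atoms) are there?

[CX3](=O)[NX3] is the SMARTS for an amide: a carbonyl carbon bonded to a trivalent nitrogen.
The molecule carries 2 separate instances of a primary amide (-C(=O)NH2) meeting every constraint; each maps to a distinct set of atoms, giving 2 matches.

2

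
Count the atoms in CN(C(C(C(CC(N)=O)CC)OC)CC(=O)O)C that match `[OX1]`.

The query [OX1] means: aliphatic oxygen with one total connection — typically a carbonyl =O or an oxide.
Check the 18 heavy atoms by environment: 10× C (X4) → no; 2× O (X2) → no; 2× C (X3) → no; 2× O (X1) → match; 2× N (X3) → no.
That gives 2 matching atoms.

2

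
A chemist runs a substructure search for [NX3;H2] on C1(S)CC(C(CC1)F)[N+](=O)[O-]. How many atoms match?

Check the 11 heavy atoms by environment: 3× C (H1, X4) → no; 3× C (H2, X4) → no; 1× F (H0, X1) → no; 1× N (charge +1, H0, X3) → no; 1× O (charge -1, H0, X1) → no; 1× O (H0, X1) → no; 1× S (H1, X2) → no.
No environment satisfies the query, so 0 matching atoms.

0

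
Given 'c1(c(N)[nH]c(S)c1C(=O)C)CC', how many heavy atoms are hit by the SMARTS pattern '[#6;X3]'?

The query [#6;X3] means: any carbon (aromatic or not) with three total connections.
Check the 12 heavy atoms by environment: 1× n (aromatic, X3) → no; 4× c (aromatic, X3) → match; 1× S (X2) → no; 1× N (X3) → no; 3× C (X4) → no; 1× C (X3) → match; 1× O (X1) → no.
Summing the matching environments: 4 + 1 = 5 matching atoms.

5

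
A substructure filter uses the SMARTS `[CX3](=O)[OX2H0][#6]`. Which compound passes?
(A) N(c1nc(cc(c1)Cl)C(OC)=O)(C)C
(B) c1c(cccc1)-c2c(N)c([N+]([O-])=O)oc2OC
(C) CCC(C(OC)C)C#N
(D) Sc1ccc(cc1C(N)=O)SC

[CX3](=O)[OX2H0][#6] describes a carbonyl carbon bonded to an oxygen that is itself bonded to carbon (no H on that O) (an ester).
(A) contains a methyl-ester group (-C(=O)OCH3), which satisfies every atom and bond constraint.
(B) has a methoxy ether (-OCH3) but the ether oxygen is not adjacent to a C=O carbon.
(C) has a methoxy ether (-OCH3) but the ether oxygen is not adjacent to a C=O carbon.
(D) has a primary amide (-C(=O)NH2) but the carbonyl is bonded to N, not to an O-C linkage.
So the answer is (A).

A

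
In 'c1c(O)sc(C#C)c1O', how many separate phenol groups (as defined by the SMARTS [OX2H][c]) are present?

2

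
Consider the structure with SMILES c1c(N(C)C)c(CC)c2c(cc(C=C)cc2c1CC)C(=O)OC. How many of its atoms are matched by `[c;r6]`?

10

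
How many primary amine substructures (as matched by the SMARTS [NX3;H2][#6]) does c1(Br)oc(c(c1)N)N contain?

2

[NX3;H2][#6] is the SMARTS for a primary amine: a trivalent nitrogen with two H attached to carbon.
The molecule carries 2 separate instances of a primary amino group (-NH2) meeting every constraint; each maps to a distinct set of atoms, giving 2 matches.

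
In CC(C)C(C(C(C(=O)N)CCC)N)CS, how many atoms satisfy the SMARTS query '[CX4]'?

10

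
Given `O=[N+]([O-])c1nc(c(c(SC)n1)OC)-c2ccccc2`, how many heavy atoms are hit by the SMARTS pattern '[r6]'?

12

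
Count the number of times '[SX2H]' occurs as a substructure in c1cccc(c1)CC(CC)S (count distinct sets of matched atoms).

1

[SX2H] is the SMARTS for a thiol: an aliphatic sulfur with two connections, one being H.
Exactly one fragment in the molecule meets all constraints, giving 1 match.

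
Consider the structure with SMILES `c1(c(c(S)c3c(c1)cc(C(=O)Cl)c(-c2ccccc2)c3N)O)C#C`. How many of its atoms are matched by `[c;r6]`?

16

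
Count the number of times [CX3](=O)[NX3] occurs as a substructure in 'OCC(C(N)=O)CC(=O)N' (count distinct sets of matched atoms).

[CX3](=O)[NX3] is the SMARTS for an amide: a carbonyl carbon bonded to a trivalent nitrogen.
The molecule carries 2 separate instances of a primary amide (-C(=O)NH2) meeting every constraint; each maps to a distinct set of atoms, giving 2 matches.

2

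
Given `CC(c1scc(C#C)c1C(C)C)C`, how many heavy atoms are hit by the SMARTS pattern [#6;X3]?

4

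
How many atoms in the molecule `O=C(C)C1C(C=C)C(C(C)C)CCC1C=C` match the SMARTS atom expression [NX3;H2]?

Check the 16 heavy atoms by environment: 5× C (H1, X4) → no; 2× C (H2, X4) → no; 2× C (H1, X3) → no; 2× C (H2, X3) → no; 3× C (H3, X4) → no; 1× C (H0, X3) → no; 1× O (H0, X1) → no.
No environment satisfies the query, so 0 matching atoms.

0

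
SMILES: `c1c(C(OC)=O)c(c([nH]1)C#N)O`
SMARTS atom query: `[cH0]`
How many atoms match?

3

The query [cH0] means: aromatic carbon with no attached hydrogen (substituted or ring-fusion).
Check the 12 heavy atoms by environment: 1× n (aromatic, H1) → no; 3× c (aromatic, H0) → match; 1× c (aromatic, H1) → no; 1× O (H1) → no; 2× C (H0) → no; 2× O (H0) → no; 1× C (H3) → no; 1× N (H0) → no.
That gives 3 matching atoms.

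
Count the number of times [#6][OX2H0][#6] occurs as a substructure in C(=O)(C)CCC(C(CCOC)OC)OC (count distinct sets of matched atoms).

3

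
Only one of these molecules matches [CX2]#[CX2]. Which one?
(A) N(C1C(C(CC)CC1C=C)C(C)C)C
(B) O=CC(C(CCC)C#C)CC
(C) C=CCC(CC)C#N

B

[CX2]#[CX2] describes a carbon-carbon triple bond (an alkyne).
(A) has a vinyl group (-CH=CH2) but the C=C is a double bond; both carbons are CX3, not CX2.
(B) contains an ethynyl group (-C#CH), which satisfies every atom and bond constraint.
(C) has a nitrile (-C#N) but the triple bond is C#N, not C#C.
So the answer is (B).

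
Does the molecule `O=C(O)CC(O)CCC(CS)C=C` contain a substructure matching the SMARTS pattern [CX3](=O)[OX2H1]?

The pattern [CX3](=O)[OX2H1] describes an sp2 carbon double-bonded to O and single-bonded to an -OH oxygen — a carboxylic acid.
The molecule carries a carboxylic acid group (-C(=O)OH), whose atoms satisfy every constraint of the query, so the pattern matches.

Yes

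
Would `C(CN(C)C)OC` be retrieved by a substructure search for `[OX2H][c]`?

No

The pattern [OX2H][c] describes a hydroxyl oxygen attached to an aromatic carbon — a phenol.
The closest candidate here is a methoxy ether (-OCH3), but the oxygen has H0, not H1. No other fragment satisfies the full query, so there is no match.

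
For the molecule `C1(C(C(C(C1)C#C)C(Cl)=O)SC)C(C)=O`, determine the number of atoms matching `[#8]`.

The query [#8] means: #8 matches any oxygen atom.
Check the 15 heavy atoms by environment: 11× C → no; 2× O → match; 1× Cl → no; 1× S → no.
That gives 2 matching atoms.

2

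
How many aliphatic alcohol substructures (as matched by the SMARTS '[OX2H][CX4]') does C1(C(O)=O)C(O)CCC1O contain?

2

[OX2H][CX4] is the SMARTS for an aliphatic alcohol: a hydroxyl oxygen bound to an sp3 (X4) carbon.
The molecule carries 2 separate instances of a hydroxyl group (-OH) meeting every constraint; each maps to a distinct set of atoms, giving 2 matches.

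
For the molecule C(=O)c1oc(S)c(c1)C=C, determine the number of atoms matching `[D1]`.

3

The query [D1] means: atom with exactly one heavy-atom neighbour (degree 1).
Check the 10 heavy atoms by environment: 1× o (aromatic, D2) → no; 3× c (aromatic, D3) → no; 1× c (aromatic, D2) → no; 2× C (D2) → no; 1× O (D1) → match; 1× C (D1) → match; 1× S (D1) → match.
Summing the matching environments: 1 + 1 + 1 = 3 matching atoms.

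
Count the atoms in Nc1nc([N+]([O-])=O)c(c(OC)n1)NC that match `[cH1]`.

0

Check the 14 heavy atoms by environment: 2× n (aromatic, H0) → no; 4× c (aromatic, H0) → no; 2× O (H0) → no; 2× C (H3) → no; 1× N (H1) → no; 1× N (H2) → no; 1× N (charge +1, H0) → no; 1× O (charge -1, H0) → no.
No environment satisfies the query, so 0 matching atoms.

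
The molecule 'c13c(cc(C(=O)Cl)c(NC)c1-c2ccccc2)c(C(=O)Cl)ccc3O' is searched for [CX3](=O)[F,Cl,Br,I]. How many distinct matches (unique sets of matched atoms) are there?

[CX3](=O)[F,Cl,Br,I] is the SMARTS for an acyl halide: a carbonyl carbon bonded to a halogen.
The molecule carries 2 separate instances of an acyl chloride (-C(=O)Cl) meeting every constraint; each maps to a distinct set of atoms, giving 2 matches.

2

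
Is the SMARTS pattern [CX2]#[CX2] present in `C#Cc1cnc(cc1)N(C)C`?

Yes

The pattern [CX2]#[CX2] describes a carbon-carbon triple bond — an alkyne.
The molecule carries an ethynyl group (-C#CH), whose atoms satisfy every constraint of the query, so the pattern matches.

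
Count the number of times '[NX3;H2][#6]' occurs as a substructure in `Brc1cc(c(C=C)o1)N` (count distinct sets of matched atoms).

1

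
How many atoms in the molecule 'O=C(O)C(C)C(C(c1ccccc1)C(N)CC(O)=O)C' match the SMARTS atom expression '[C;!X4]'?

The query [C;!X4] means: aliphatic carbon that does not have four total connections.
Check the 20 heavy atoms by environment: 7× C (X4) → no; 2× C (X3) → match; 2× O (X1) → no; 2× O (X2) → no; 1× N (X3) → no; 6× c (aromatic, X3) → no.
That gives 2 matching atoms.

2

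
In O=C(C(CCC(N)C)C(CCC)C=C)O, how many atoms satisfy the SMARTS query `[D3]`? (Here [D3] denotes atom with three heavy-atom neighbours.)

4

The query [D3] means: atom with exactly three heavy-atom neighbours.
Check the 15 heavy atoms by environment: 5× C (D2) → no; 4× C (D3) → match; 3× C (D1) → no; 1× N (D1) → no; 2× O (D1) → no.
That gives 4 matching atoms.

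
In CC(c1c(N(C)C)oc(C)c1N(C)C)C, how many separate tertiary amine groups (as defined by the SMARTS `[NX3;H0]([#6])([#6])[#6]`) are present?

2

[NX3;H0]([#6])([#6])[#6] is the SMARTS for a tertiary amine: a trivalent nitrogen with no H, bonded to three carbons.
The molecule carries 2 separate instances of a dimethylamino group (-N(CH3)2) meeting every constraint; each maps to a distinct set of atoms, giving 2 matches.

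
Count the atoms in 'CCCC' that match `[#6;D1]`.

2

The query [#6;D1] means: carbon bonded to exactly one heavy atom.
Check the 4 heavy atoms by environment: 2× C (D2) → no; 2× C (D1) → match.
That gives 2 matching atoms.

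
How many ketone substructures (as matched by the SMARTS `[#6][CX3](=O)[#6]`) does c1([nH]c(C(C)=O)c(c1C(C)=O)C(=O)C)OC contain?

3

[#6][CX3](=O)[#6] is the SMARTS for a ketone: a carbonyl carbon (no H) flanked by two carbons.
The molecule carries 3 separate instances of an acetyl/ketone group (-C(=O)CH3) meeting every constraint; each maps to a distinct set of atoms, giving 3 matches.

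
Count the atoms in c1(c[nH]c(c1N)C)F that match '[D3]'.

Check the 8 heavy atoms by environment: 1× n (aromatic, D2) → no; 3× c (aromatic, D3) → match; 1× c (aromatic, D2) → no; 1× C (D1) → no; 1× F (D1) → no; 1× N (D1) → no.
That gives 3 matching atoms.

3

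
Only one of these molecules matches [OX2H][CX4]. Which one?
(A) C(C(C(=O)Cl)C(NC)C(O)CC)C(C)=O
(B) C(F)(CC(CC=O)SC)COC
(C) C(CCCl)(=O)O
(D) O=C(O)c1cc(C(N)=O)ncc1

A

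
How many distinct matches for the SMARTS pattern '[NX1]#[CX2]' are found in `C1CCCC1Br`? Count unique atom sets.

[NX1]#[CX2] is the SMARTS for a nitrile: a nitrogen triple-bonded to a two-connected carbon.
No fragment in the molecule satisfies every constraint, giving 0 matches.

0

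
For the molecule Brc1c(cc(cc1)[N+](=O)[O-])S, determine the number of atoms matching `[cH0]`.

The query [cH0] means: aromatic carbon with no attached hydrogen (substituted or ring-fusion).
Check the 11 heavy atoms by environment: 3× c (aromatic, H0) → match; 3× c (aromatic, H1) → no; 1× S (H1) → no; 1× N (charge +1, H0) → no; 1× O (charge -1, H0) → no; 1× O (H0) → no; 1× Br (H0) → no.
That gives 3 matching atoms.

3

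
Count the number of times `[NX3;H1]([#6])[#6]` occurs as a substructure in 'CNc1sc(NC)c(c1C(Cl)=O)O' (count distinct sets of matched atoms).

[NX3;H1]([#6])[#6] is the SMARTS for a secondary amine: a trivalent nitrogen with one H, bonded to two carbons.
The molecule carries 2 separate instances of an N-methylamino group (-NHCH3) meeting every constraint; each maps to a distinct set of atoms, giving 2 matches.

2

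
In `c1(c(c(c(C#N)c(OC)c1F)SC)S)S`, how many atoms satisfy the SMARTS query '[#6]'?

The query [#6] means: #6 matches any atom with atomic number 6 (carbon, aromatic or aliphatic).
Check the 15 heavy atoms by environment: 6× c (aromatic) → match; 3× S → no; 3× C → match; 1× O → no; 1× N → no; 1× F → no.
Summing the matching environments: 6 + 3 = 9 matching atoms.

9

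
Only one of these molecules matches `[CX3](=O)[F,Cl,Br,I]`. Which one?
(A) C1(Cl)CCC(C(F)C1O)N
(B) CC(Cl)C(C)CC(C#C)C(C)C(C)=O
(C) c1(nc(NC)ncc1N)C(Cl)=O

[CX3](=O)[F,Cl,Br,I] describes a carbonyl carbon bonded to a halogen (an acyl halide).
(A) has a chloro substituent but the Cl is not on a carbonyl carbon.
(B) has a chloro substituent but the Cl is not on a carbonyl carbon.
(C) contains an acyl chloride (-C(=O)Cl), which satisfies every atom and bond constraint.
So the answer is (C).

C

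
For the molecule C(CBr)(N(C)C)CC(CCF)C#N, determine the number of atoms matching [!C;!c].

4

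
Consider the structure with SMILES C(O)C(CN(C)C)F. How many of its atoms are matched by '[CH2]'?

2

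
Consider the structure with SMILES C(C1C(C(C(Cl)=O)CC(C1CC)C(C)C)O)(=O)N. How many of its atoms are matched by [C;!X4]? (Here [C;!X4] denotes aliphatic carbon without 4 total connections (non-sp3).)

2

Check the 18 heavy atoms by environment: 11× C (X4) → no; 1× O (X2) → no; 2× C (X3) → match; 2× O (X1) → no; 1× N (X3) → no; 1× Cl (X1) → no.
That gives 2 matching atoms.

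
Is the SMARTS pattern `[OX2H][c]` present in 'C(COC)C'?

No

The pattern [OX2H][c] describes a hydroxyl oxygen attached to an aromatic carbon — a phenol.
The closest candidate here is a methoxy ether (-OCH3), but the oxygen has H0, not H1. No other fragment satisfies the full query, so there is no match.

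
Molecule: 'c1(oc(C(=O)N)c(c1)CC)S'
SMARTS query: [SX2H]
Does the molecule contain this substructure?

Yes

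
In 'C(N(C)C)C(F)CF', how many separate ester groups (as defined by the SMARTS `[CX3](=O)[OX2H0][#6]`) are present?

[CX3](=O)[OX2H0][#6] is the SMARTS for an ester: a carbonyl carbon bonded to an oxygen that is itself bonded to carbon (no H on that O).
No fragment in the molecule satisfies every constraint, giving 0 matches.

0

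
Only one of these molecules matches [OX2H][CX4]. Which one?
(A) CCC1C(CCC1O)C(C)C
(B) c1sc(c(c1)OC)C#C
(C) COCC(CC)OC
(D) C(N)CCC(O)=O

A

[OX2H][CX4] describes a hydroxyl oxygen bound to an sp3 (X4) carbon (an aliphatic alcohol).
(A) contains a hydroxyl group (-OH), which satisfies every atom and bond constraint.
(B) has a methoxy ether (-OCH3) but the oxygen has H0 (ether), not H1.
(C) has a methoxy ether (-OCH3) but the oxygen has H0 (ether), not H1.
(D) has a carboxylic acid group (-C(=O)OH) but the -OH is on a CX3 carbonyl carbon, not a CX4 carbon.
So the answer is (A).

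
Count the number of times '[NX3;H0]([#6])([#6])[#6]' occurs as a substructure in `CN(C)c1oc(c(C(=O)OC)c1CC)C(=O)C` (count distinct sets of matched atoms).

1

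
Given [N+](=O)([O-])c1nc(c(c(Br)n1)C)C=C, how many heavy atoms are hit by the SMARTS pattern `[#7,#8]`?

5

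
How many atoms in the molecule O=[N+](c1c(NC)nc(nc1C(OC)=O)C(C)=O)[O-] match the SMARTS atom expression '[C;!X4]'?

The query [C;!X4] means: aliphatic carbon that does not have four total connections.
Check the 18 heavy atoms by environment: 2× n (aromatic, X2) → no; 4× c (aromatic, X3) → no; 1× N (X3) → no; 3× C (X4) → no; 2× C (X3) → match; 3× O (X1) → no; 1× O (X2) → no; 1× N (charge +1, X3) → no; 1× O (charge -1, X1) → no.
That gives 2 matching atoms.

2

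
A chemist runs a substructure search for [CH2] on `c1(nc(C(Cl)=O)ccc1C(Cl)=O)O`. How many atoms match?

0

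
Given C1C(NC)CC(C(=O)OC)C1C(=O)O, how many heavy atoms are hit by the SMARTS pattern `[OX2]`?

2

The query [OX2] means: aliphatic oxygen with two total connections — ether, hydroxyl, or ester single-bond O.
Check the 14 heavy atoms by environment: 7× C (X4) → no; 2× C (X3) → no; 2× O (X1) → no; 2× O (X2) → match; 1× N (X3) → no.
That gives 2 matching atoms.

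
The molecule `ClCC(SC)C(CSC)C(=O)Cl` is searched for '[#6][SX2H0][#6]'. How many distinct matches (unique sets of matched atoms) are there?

2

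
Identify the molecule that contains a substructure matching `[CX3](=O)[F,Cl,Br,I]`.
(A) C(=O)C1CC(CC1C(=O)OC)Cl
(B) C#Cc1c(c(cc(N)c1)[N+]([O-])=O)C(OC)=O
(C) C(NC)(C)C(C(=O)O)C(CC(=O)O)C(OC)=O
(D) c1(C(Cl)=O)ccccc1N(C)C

[CX3](=O)[F,Cl,Br,I] describes a carbonyl carbon bonded to a halogen (an acyl halide).
(A) has a methyl-ester group (-C(=O)OCH3) but the carbonyl is bonded to -O-C, not to a halogen.
(B) has a methyl-ester group (-C(=O)OCH3) but the carbonyl is bonded to -O-C, not to a halogen.
(C) has a methyl-ester group (-C(=O)OCH3) but the carbonyl is bonded to -O-C, not to a halogen.
(D) contains an acyl chloride (-C(=O)Cl), which satisfies every atom and bond constraint.
So the answer is (D).

D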